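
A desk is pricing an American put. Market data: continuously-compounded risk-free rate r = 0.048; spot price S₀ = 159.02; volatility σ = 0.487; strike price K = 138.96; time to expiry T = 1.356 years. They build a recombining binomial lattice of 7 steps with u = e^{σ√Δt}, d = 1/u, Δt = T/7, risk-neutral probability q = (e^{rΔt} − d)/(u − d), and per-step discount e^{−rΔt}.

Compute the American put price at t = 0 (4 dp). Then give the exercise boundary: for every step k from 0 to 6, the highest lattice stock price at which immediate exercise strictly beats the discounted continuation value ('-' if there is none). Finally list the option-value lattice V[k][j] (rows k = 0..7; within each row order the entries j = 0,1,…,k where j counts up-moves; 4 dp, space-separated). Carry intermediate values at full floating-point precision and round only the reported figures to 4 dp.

Δt=0.19371, u=1.23905, d=0.80707, q=0.46824, disc=e^(-rΔt)=0.99074
k=7 terminal: V=max(K-S,0) → 103.4921 84.5083 55.3636 10.6195 0.0000 0.0000 0.0000 0.0000
k=6: j=0 S=43.9464 intr=95.0136 cont=93.7275 V=95.0136[EX]; j=1 S=67.4682 intr=71.4918 cont=70.2057 V=71.4918[EX]; j=2 S=103.5799 intr=35.3801 cont=34.0940 V=35.3801[EX]; j=3 S=159.0200 intr=0.0000 cont=5.5947 V=5.5947[hold]; j=4 S=244.1338 intr=0.0000 cont=0.0000 V=0.0000[hold]; j=5 S=374.8039 intr=0.0000 cont=0.0000 V=0.0000[hold]; j=6 S=575.4138 intr=0.0000 cont=0.0000 V=0.0000[hold]  S*(6)=103.5799
k=5: j=0 S=54.4517 intr=84.5083 cont=83.2222 V=84.5083[EX]; j=1 S=83.5964 intr=55.3636 cont=54.0775 V=55.3636[EX]; j=2 S=128.3405 intr=10.6195 cont=21.2349 V=21.2349[hold]; j=3 S=197.0334 intr=0.0000 cont=2.9475 V=2.9475[hold]; j=4 S=302.4935 intr=0.0000 cont=0.0000 V=0.0000[hold]; j=5 S=464.4000 intr=0.0000 cont=0.0000 V=0.0000[hold]  S*(5)=83.5964
k=4: j=0 S=67.4682 intr=71.4918 cont=70.2057 V=71.4918[EX]; j=1 S=103.5799 intr=35.3801 cont=39.0186 V=39.0186[hold]; j=2 S=159.0200 intr=0.0000 cont=12.5547 V=12.5547[hold]; j=3 S=244.1338 intr=0.0000 cont=1.5528 V=1.5528[hold]; j=4 S=374.8039 intr=0.0000 cont=0.0000 V=0.0000[hold]  S*(4)=67.4682
k=3: j=0 S=83.5964 intr=55.3636 cont=55.7654 V=55.7654[hold]; j=1 S=128.3405 intr=10.6195 cont=26.3806 V=26.3806[hold]; j=2 S=197.0334 intr=0.0000 cont=7.3346 V=7.3346[hold]; j=3 S=302.4935 intr=0.0000 cont=0.8181 V=0.8181[hold]  S*(3)=-
k=2: j=0 S=103.5799 intr=35.3801 cont=41.6174 V=41.6174[hold]; j=1 S=159.0200 intr=0.0000 cont=17.3008 V=17.3008[hold]; j=2 S=244.1338 intr=0.0000 cont=4.2436 V=4.2436[hold]  S*(2)=-
k=1: j=0 S=128.3405 intr=10.6195 cont=29.9515 V=29.9515[hold]; j=1 S=197.0334 intr=0.0000 cont=11.0833 V=11.0833[hold]  S*(1)=-
k=0: j=0 S=159.0200 intr=0.0000 cont=20.9212 V=20.9212[hold]  S*(0)=-

price = 20.9212
boundary = - - - - 67.4682 83.5964 103.5799
tree:
20.9212
29.9515 11.0833
41.6174 17.3008 4.2436
55.7654 26.3806 7.3346 0.8181
71.4918 39.0186 12.5547 1.5528 0.0000
84.5083 55.3636 21.2349 2.9475 0.0000 0.0000
95.0136 71.4918 35.3801 5.5947 0.0000 0.0000 0.0000
103.4921 84.5083 55.3636 10.6195 0.0000 0.0000 0.0000 0.0000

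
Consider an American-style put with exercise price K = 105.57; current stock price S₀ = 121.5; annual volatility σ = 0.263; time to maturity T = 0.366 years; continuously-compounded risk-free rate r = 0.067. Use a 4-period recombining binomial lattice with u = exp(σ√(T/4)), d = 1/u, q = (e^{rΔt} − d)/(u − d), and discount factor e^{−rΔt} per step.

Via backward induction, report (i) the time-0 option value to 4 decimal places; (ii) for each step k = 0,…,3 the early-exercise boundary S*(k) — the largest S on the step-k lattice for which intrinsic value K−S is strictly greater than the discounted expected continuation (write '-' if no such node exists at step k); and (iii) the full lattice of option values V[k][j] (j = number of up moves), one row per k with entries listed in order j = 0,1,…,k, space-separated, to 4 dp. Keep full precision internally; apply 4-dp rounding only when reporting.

Δt=0.09150, u=1.08280, d=0.92353, q=0.51873, disc=e^(-rΔt)=0.99389
k=4 terminal: V=max(K-S,0) → 17.1856 1.9423 0.0000 0.0000 0.0000
k=3: j=0 S=95.7030 intr=9.8670 cont=9.2218 V=9.8670[EX]; j=1 S=112.2086 intr=0.0000 cont=0.9291 V=0.9291[hold]; j=2 S=131.5608 intr=0.0000 cont=0.0000 V=0.0000[hold]; j=3 S=154.2506 intr=0.0000 cont=0.0000 V=0.0000[hold]  S*(3)=95.7030
k=2: j=0 S=103.6277 intr=1.9423 cont=5.1986 V=5.1986[hold]; j=1 S=121.5000 intr=0.0000 cont=0.4444 V=0.4444[hold]; j=2 S=142.4547 intr=0.0000 cont=0.0000 V=0.0000[hold]  S*(2)=-
k=1: j=0 S=112.2086 intr=0.0000 cont=2.7158 V=2.7158[hold]; j=1 S=131.5608 intr=0.0000 cont=0.2126 V=0.2126[hold]  S*(1)=-
k=0: j=0 S=121.5000 intr=0.0000 cont=1.4086 V=1.4086[hold]  S*(0)=-

price = 1.4086
boundary = - - - 95.7030
tree:
1.4086
2.7158 0.2126
5.1986 0.4444 0.0000
9.8670 0.9291 0.0000 0.0000
17.1856 1.9423 0.0000 0.0000 0.0000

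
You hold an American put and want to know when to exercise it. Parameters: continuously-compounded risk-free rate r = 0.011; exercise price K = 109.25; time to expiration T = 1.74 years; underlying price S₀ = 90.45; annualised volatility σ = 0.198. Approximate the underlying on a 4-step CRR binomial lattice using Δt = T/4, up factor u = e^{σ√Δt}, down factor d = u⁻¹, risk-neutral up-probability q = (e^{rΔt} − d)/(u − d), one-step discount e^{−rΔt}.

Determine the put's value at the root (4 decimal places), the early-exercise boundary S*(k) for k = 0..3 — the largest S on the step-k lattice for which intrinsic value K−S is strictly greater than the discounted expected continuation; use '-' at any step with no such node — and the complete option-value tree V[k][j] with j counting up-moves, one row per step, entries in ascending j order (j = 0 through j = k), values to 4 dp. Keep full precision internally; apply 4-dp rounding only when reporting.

price = 21.3903
boundary = - - 69.6594 79.3769
tree:
21.3903
29.9034 12.5875
39.5906 19.9415 4.9251
48.1185 29.8731 9.6225 0.0000
55.6024 39.5906 18.8000 0.0000 0.0000

Δt=0.43500, u=1.13950, d=0.87758, q=0.48571, disc=e^(-rΔt)=0.99523
k=4 terminal: V=max(K-S,0) → 55.6024 39.5906 18.8000 0.0000 0.0000
k=3: j=0 S=61.1315 intr=48.1185 cont=47.5970 V=48.1185[EX]; j=1 S=79.3769 intr=29.8731 cont=29.3516 V=29.8731[EX]; j=2 S=103.0678 intr=6.1822 cont=9.6225 V=9.6225[hold]; j=3 S=133.8296 intr=0.0000 cont=0.0000 V=0.0000[hold]  S*(3)=79.3769
k=2: j=0 S=69.6594 intr=39.5906 cont=39.0691 V=39.5906[EX]; j=1 S=90.4500 intr=18.8000 cont=19.9415 V=19.9415[hold]; j=2 S=117.4458 intr=0.0000 cont=4.9251 V=4.9251[hold]  S*(2)=69.6594
k=1: j=0 S=79.3769 intr=29.8731 cont=29.9034 V=29.9034[hold]; j=1 S=103.0678 intr=6.1822 cont=12.5875 V=12.5875[hold]  S*(1)=-
k=0: j=0 S=90.4500 intr=18.8000 cont=21.3903 V=21.3903[hold]  S*(0)=-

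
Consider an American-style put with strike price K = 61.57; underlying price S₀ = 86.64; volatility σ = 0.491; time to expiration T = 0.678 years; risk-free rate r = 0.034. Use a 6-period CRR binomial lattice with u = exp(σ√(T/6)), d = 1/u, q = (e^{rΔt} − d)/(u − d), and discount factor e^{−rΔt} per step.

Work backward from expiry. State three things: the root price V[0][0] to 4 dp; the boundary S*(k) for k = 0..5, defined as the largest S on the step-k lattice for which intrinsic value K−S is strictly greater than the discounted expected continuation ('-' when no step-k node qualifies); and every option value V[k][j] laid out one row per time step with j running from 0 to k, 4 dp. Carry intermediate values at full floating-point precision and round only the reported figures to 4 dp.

price = 2.5876
boundary = - - - - 44.7707 37.9588
tree:
2.5876
4.2953 0.6863
6.9866 1.3010 0.0000
11.0530 2.4662 0.0000 0.0000
16.7993 4.6751 0.0000 0.0000 0.0000
23.6112 8.8621 0.0000 0.0000 0.0000 0.0000
29.3866 16.7993 0.0000 0.0000 0.0000 0.0000 0.0000

Δt=0.11300, u=1.17945, d=0.84785, q=0.47044, disc=e^(-rΔt)=0.99617
k=6 terminal: V=max(K-S,0) → 29.3866 16.7993 0.0000 0.0000 0.0000 0.0000 0.0000
k=5: j=0 S=37.9588 intr=23.6112 cont=23.3751 V=23.6112[EX]; j=1 S=52.8050 intr=8.7650 cont=8.8621 V=8.8621[hold]; j=2 S=73.4577 intr=0.0000 cont=0.0000 V=0.0000[hold]; j=3 S=102.1879 intr=0.0000 cont=0.0000 V=0.0000[hold]; j=4 S=142.1549 intr=0.0000 cont=0.0000 V=0.0000[hold]; j=5 S=197.7535 intr=0.0000 cont=0.0000 V=0.0000[hold]  S*(5)=37.9588
k=4: j=0 S=44.7707 intr=16.7993 cont=16.6087 V=16.7993[EX]; j=1 S=62.2811 intr=0.0000 cont=4.6751 V=4.6751[hold]; j=2 S=86.6400 intr=0.0000 cont=0.0000 V=0.0000[hold]; j=3 S=120.5260 intr=0.0000 cont=0.0000 V=0.0000[hold]; j=4 S=167.6653 intr=0.0000 cont=0.0000 V=0.0000[hold]  S*(4)=44.7707
k=3: j=0 S=52.8050 intr=8.7650 cont=11.0530 V=11.0530[hold]; j=1 S=73.4577 intr=0.0000 cont=2.4662 V=2.4662[hold]; j=2 S=102.1879 intr=0.0000 cont=0.0000 V=0.0000[hold]; j=3 S=142.1549 intr=0.0000 cont=0.0000 V=0.0000[hold]  S*(3)=-
k=2: j=0 S=62.2811 intr=0.0000 cont=6.9866 V=6.9866[hold]; j=1 S=86.6400 intr=0.0000 cont=1.3010 V=1.3010[hold]; j=2 S=120.5260 intr=0.0000 cont=0.0000 V=0.0000[hold]  S*(2)=-
k=1: j=0 S=73.4577 intr=0.0000 cont=4.2953 V=4.2953[hold]; j=1 S=102.1879 intr=0.0000 cont=0.6863 V=0.6863[hold]  S*(1)=-
k=0: j=0 S=86.6400 intr=0.0000 cont=2.5876 V=2.5876[hold]  S*(0)=-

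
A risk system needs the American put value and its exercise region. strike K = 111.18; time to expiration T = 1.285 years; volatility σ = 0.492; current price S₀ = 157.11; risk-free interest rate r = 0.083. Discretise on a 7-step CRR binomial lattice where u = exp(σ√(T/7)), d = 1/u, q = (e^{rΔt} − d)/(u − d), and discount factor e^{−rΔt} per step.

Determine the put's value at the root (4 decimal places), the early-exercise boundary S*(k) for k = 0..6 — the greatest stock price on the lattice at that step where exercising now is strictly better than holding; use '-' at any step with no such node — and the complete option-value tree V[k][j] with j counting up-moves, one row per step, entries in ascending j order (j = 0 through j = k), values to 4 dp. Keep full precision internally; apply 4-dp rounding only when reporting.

params: Δt=0.18357 u=1.23466 d=0.80994 q=0.48364 e^(-rΔt)=0.98488
t_7 payoffs: 75.2578 56.4204 27.7047 0.0000 0.0000 0.0000 0.0000 0.0000
t_6: node(6,0) S=44.3519 payoff=66.8281 vs cont=65.1470 → 66.8281 [stop]  node(6,1) S=67.6097 payoff=43.5703 vs cont=41.8891 → 43.5703 [stop]  node(6,2) S=103.0639 payoff=8.1161 vs cont=14.0892 → 14.0892 [wait]  node(6,3) S=157.1100 payoff=0.0000 vs cont=0.0000 → 0.0000 [wait]  node(6,4) S=239.4976 payoff=0.0000 vs cont=0.0000 → 0.0000 [wait]  node(6,5) S=365.0887 payoff=0.0000 vs cont=0.0000 → 0.0000 [wait]  node(6,6) S=556.5392 payoff=0.0000 vs cont=0.0000 → 0.0000 [wait]  ⇒ S*(6)=67.6097
t_5: node(5,0) S=54.7596 payoff=56.4204 vs cont=54.7392 → 56.4204 [stop]  node(5,1) S=83.4753 payoff=27.7047 vs cont=28.8687 → 28.8687 [wait]  node(5,2) S=127.2492 payoff=0.0000 vs cont=7.1651 → 7.1651 [wait]  node(5,3) S=193.9780 payoff=0.0000 vs cont=0.0000 → 0.0000 [wait]  node(5,4) S=295.6990 payoff=0.0000 vs cont=0.0000 → 0.0000 [wait]  node(5,5) S=450.7618 payoff=0.0000 vs cont=0.0000 → 0.0000 [wait]  ⇒ S*(5)=54.7596
t_4: node(4,0) S=67.6097 payoff=43.5703 vs cont=42.4436 → 43.5703 [stop]  node(4,1) S=103.0639 payoff=8.1161 vs cont=18.0941 → 18.0941 [wait]  node(4,2) S=157.1100 payoff=0.0000 vs cont=3.6438 → 3.6438 [wait]  node(4,3) S=239.4976 payoff=0.0000 vs cont=0.0000 → 0.0000 [wait]  node(4,4) S=365.0887 payoff=0.0000 vs cont=0.0000 → 0.0000 [wait]  ⇒ S*(4)=67.6097
t_3: node(3,0) S=83.4753 payoff=27.7047 vs cont=30.7764 → 30.7764 [wait]  node(3,1) S=127.2492 payoff=0.0000 vs cont=10.9374 → 10.9374 [wait]  node(3,2) S=193.9780 payoff=0.0000 vs cont=1.8530 → 1.8530 [wait]  node(3,3) S=295.6990 payoff=0.0000 vs cont=0.0000 → 0.0000 [wait]  ⇒ S*(3)=-
t_2: node(2,0) S=103.0639 payoff=8.1161 vs cont=20.8611 → 20.8611 [wait]  node(2,1) S=157.1100 payoff=0.0000 vs cont=6.4449 → 6.4449 [wait]  node(2,2) S=239.4976 payoff=0.0000 vs cont=0.9424 → 0.9424 [wait]  ⇒ S*(2)=-
t_1: node(1,0) S=127.2492 payoff=0.0000 vs cont=13.6788 → 13.6788 [wait]  node(1,1) S=193.9780 payoff=0.0000 vs cont=3.7264 → 3.7264 [wait]  ⇒ S*(1)=-
t_0: node(0,0) S=157.1100 payoff=0.0000 vs cont=8.7313 → 8.7313 [wait]  ⇒ S*(0)=-

price = 8.7313
boundary = - - - - 67.6097 54.7596 67.6097
tree:
8.7313
13.6788 3.7264
20.8611 6.4449 0.9424
30.7764 10.9374 1.8530 0.0000
43.5703 18.0941 3.6438 0.0000 0.0000
56.4204 28.8687 7.1651 0.0000 0.0000 0.0000
66.8281 43.5703 14.0892 0.0000 0.0000 0.0000 0.0000
75.2578 56.4204 27.7047 0.0000 0.0000 0.0000 0.0000 0.0000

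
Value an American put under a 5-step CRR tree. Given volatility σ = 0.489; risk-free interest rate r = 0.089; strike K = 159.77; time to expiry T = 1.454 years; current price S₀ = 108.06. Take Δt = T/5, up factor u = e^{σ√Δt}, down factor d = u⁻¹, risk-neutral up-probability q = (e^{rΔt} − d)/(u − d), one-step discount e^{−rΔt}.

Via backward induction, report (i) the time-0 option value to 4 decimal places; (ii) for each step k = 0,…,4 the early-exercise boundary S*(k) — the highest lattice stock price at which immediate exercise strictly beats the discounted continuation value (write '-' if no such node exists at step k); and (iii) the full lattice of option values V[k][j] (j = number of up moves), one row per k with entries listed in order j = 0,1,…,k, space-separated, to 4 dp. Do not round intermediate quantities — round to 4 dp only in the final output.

price = 55.1187
boundary = - 83.0123 63.7706 83.0123 108.0600
tree:
55.1187
76.7577 35.0002
95.9994 53.0222 17.6534
110.7811 76.7577 30.5513 4.8376
122.1364 95.9994 51.7100 9.6136 0.0000
130.8597 110.7811 76.7577 19.1046 0.0000 0.0000

Δt=0.29080, u=1.30173, d=0.76821, q=0.48360, disc=e^(-rΔt)=0.97445
k=5 terminal: V=max(K-S,0) → 130.8597 110.7811 76.7577 19.1046 0.0000 0.0000
k=4: j=0 S=37.6336 intr=122.1364 cont=118.0544 V=122.1364[EX]; j=1 S=63.7706 intr=95.9994 cont=91.9175 V=95.9994[EX]; j=2 S=108.0600 intr=51.7100 cont=47.6280 V=51.7100[EX]; j=3 S=183.1090 intr=0.0000 cont=9.6136 V=9.6136[hold]; j=4 S=310.2805 intr=0.0000 cont=0.0000 V=0.0000[hold]  S*(4)=108.0600
k=3: j=0 S=48.9889 intr=110.7811 cont=106.6991 V=110.7811[EX]; j=1 S=83.0123 intr=76.7577 cont=72.6757 V=76.7577[EX]; j=2 S=140.6654 intr=19.1046 cont=30.5513 V=30.5513[hold]; j=3 S=238.3593 intr=0.0000 cont=4.8376 V=4.8376[hold]  S*(3)=83.0123
k=2: j=0 S=63.7706 intr=95.9994 cont=91.9175 V=95.9994[EX]; j=1 S=108.0600 intr=51.7100 cont=53.0222 V=53.0222[hold]; j=2 S=183.1090 intr=0.0000 cont=17.6534 V=17.6534[hold]  S*(2)=63.7706
k=1: j=0 S=83.0123 intr=76.7577 cont=73.2940 V=76.7577[EX]; j=1 S=140.6654 intr=19.1046 cont=35.0002 V=35.0002[hold]  S*(1)=83.0123
k=0: j=0 S=108.0600 intr=51.7100 cont=55.1187 V=55.1187[hold]  S*(0)=-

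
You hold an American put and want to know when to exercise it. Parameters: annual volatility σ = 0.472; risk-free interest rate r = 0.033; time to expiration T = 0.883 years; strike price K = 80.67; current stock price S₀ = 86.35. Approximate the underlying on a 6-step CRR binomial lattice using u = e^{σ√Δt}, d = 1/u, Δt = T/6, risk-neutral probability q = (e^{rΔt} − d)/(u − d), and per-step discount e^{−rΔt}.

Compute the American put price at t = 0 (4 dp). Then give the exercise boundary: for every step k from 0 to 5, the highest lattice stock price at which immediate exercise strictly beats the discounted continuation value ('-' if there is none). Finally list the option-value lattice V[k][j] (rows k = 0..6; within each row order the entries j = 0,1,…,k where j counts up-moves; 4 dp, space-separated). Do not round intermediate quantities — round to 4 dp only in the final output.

price = 11.0168
boundary = - - - 50.1590 41.8515 50.1590
tree:
11.0168
16.0654 5.3975
22.6273 8.7800 1.6120
30.5110 13.9090 3.0462 0.0000
38.8185 21.2147 5.7563 0.0000 0.0000
45.7500 30.5110 10.8774 0.0000 0.0000 0.0000
51.5336 38.8185 20.5544 0.0000 0.0000 0.0000 0.0000

Δt=0.14717  u=1.19850  d=0.83438  q=0.46823  discount=0.99516
step 6 (expiry): payoffs max(K−S,0) = 51.5336 38.8185 20.5544 0.0000 0.0000 0.0000 0.0000
step 5: (k=5,j=0): S=34.9200, (K−S)⁺=45.7500, hold=45.3592 ⇒ V=45.7500 exercise | (k=5,j=1): S=50.1590, (K−S)⁺=30.5110, hold=30.1201 ⇒ V=30.5110 exercise | (k=5,j=2): S=72.0484, (K−S)⁺=8.6216, hold=10.8774 ⇒ V=10.8774 continue | (k=5,j=3): S=103.4904, (K−S)⁺=0.0000, hold=0.0000 ⇒ V=0.0000 continue | (k=5,j=4): S=148.6536, (K−S)⁺=0.0000, hold=0.0000 ⇒ V=0.0000 continue | (k=5,j=5): S=213.5261, (K−S)⁺=0.0000, hold=0.0000 ⇒ V=0.0000 continue  boundary S*=50.1590
step 4: (k=4,j=0): S=41.8515, (K−S)⁺=38.8185, hold=38.4276 ⇒ V=38.8185 exercise | (k=4,j=1): S=60.1156, (K−S)⁺=20.5544, hold=21.2147 ⇒ V=21.2147 continue | (k=4,j=2): S=86.3500, (K−S)⁺=0.0000, hold=5.7563 ⇒ V=5.7563 continue | (k=4,j=3): S=124.0332, (K−S)⁺=0.0000, hold=0.0000 ⇒ V=0.0000 continue | (k=4,j=4): S=178.1613, (K−S)⁺=0.0000, hold=0.0000 ⇒ V=0.0000 continue  boundary S*=41.8515
step 3: (k=3,j=0): S=50.1590, (K−S)⁺=30.5110, hold=30.4278 ⇒ V=30.5110 exercise | (k=3,j=1): S=72.0484, (K−S)⁺=8.6216, hold=13.9090 ⇒ V=13.9090 continue | (k=3,j=2): S=103.4904, (K−S)⁺=0.0000, hold=3.0462 ⇒ V=3.0462 continue | (k=3,j=3): S=148.6536, (K−S)⁺=0.0000, hold=0.0000 ⇒ V=0.0000 continue  boundary S*=50.1590
step 2: (k=2,j=0): S=60.1156, (K−S)⁺=20.5544, hold=22.6273 ⇒ V=22.6273 continue | (k=2,j=1): S=86.3500, (K−S)⁺=0.0000, hold=8.7800 ⇒ V=8.7800 continue | (k=2,j=2): S=124.0332, (K−S)⁺=0.0000, hold=1.6120 ⇒ V=1.6120 continue  boundary S*=-
step 1: (k=1,j=0): S=72.0484, (K−S)⁺=8.6216, hold=16.0654 ⇒ V=16.0654 continue | (k=1,j=1): S=103.4904, (K−S)⁺=0.0000, hold=5.3975 ⇒ V=5.3975 continue  boundary S*=-
step 0: (k=0,j=0): S=86.3500, (K−S)⁺=0.0000, hold=11.0168 ⇒ V=11.0168 continue  boundary S*=-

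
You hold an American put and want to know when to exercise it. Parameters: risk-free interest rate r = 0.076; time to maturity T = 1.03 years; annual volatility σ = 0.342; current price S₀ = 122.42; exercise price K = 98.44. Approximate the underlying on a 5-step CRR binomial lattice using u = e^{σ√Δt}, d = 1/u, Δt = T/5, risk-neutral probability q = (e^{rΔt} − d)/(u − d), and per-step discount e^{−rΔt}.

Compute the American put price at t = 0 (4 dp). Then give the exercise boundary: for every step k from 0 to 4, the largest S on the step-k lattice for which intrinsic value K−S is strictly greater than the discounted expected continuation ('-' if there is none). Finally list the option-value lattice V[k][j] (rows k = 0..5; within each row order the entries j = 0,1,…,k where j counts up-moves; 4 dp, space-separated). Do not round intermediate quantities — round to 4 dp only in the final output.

Δt=0.20600, u=1.16792, d=0.85622, q=0.51190, disc=e^(-rΔt)=0.98447
k=5 terminal: V=max(K-S,0) → 42.1039 21.5954 0.0000 0.0000 0.0000 0.0000
k=4: j=0 S=65.7961 intr=32.6439 cont=31.1147 V=32.6439[EX]; j=1 S=89.7483 intr=8.6917 cont=10.3771 V=10.3771[hold]; j=2 S=122.4200 intr=0.0000 cont=0.0000 V=0.0000[hold]; j=3 S=166.9854 intr=0.0000 cont=0.0000 V=0.0000[hold]; j=4 S=227.7742 intr=0.0000 cont=0.0000 V=0.0000[hold]  S*(4)=65.7961
k=3: j=0 S=76.8446 intr=21.5954 cont=20.9156 V=21.5954[EX]; j=1 S=104.8188 intr=0.0000 cont=4.9864 V=4.9864[hold]; j=2 S=142.9768 intr=0.0000 cont=0.0000 V=0.0000[hold]; j=3 S=195.0256 intr=0.0000 cont=0.0000 V=0.0000[hold]  S*(3)=76.8446
k=2: j=0 S=89.7483 intr=8.6917 cont=12.8900 V=12.8900[hold]; j=1 S=122.4200 intr=0.0000 cont=2.3961 V=2.3961[hold]; j=2 S=166.9854 intr=0.0000 cont=0.0000 V=0.0000[hold]  S*(2)=-
k=1: j=0 S=104.8188 intr=0.0000 cont=7.4014 V=7.4014[hold]; j=1 S=142.9768 intr=0.0000 cont=1.1514 V=1.1514[hold]  S*(1)=-
k=0: j=0 S=122.4200 intr=0.0000 cont=4.1368 V=4.1368[hold]  S*(0)=-

price = 4.1368
boundary = - - - 76.8446 65.7961
tree:
4.1368
7.4014 1.1514
12.8900 2.3961 0.0000
21.5954 4.9864 0.0000 0.0000
32.6439 10.3771 0.0000 0.0000 0.0000
42.1039 21.5954 0.0000 0.0000 0.0000 0.0000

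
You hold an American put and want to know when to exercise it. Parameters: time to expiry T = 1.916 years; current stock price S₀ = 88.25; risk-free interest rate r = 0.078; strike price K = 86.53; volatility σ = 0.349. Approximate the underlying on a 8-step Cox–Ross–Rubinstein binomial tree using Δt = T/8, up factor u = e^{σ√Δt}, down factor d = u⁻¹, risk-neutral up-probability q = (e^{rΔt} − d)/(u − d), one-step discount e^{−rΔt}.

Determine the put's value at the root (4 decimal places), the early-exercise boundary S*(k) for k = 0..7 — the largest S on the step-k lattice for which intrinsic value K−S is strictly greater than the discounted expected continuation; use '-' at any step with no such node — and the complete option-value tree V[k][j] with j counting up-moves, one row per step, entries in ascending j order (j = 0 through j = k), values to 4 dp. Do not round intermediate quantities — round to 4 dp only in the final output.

Δt=0.23950, u=1.18625, d=0.84299, q=0.51234, disc=e^(-rΔt)=0.98149
k=8 terminal: V=max(K-S,0) → 64.0235 54.8592 41.9632 23.8162 0.0000 0.0000 0.0000 0.0000 0.0000
k=7: j=0 S=26.6983 intr=59.8317 cont=58.2302 V=59.8317[EX]; j=1 S=37.5695 intr=48.9605 cont=47.3590 V=48.9605[EX]; j=2 S=52.8673 intr=33.6627 cont=32.0612 V=33.6627[EX]; j=3 S=74.3942 intr=12.1358 cont=11.3993 V=12.1358[EX]; j=4 S=104.6865 intr=0.0000 cont=0.0000 V=0.0000[hold]; j=5 S=147.3134 intr=0.0000 cont=0.0000 V=0.0000[hold]; j=6 S=207.2974 intr=0.0000 cont=0.0000 V=0.0000[hold]; j=7 S=291.7062 intr=0.0000 cont=0.0000 V=0.0000[hold]  S*(7)=74.3942
k=6: j=0 S=31.6708 intr=54.8592 cont=53.2577 V=54.8592[EX]; j=1 S=44.5668 intr=41.9632 cont=40.3617 V=41.9632[EX]; j=2 S=62.7138 intr=23.8162 cont=22.2148 V=23.8162[EX]; j=3 S=88.2500 intr=0.0000 cont=5.8086 V=5.8086[hold]; j=4 S=124.1842 intr=0.0000 cont=0.0000 V=0.0000[hold]; j=5 S=174.7504 intr=0.0000 cont=0.0000 V=0.0000[hold]; j=6 S=245.9064 intr=0.0000 cont=0.0000 V=0.0000[hold]  S*(6)=62.7138
k=5: j=0 S=37.5695 intr=48.9605 cont=47.3590 V=48.9605[EX]; j=1 S=52.8673 intr=33.6627 cont=32.0612 V=33.6627[EX]; j=2 S=74.3942 intr=12.1358 cont=14.3202 V=14.3202[hold]; j=3 S=104.6865 intr=0.0000 cont=2.7802 V=2.7802[hold]; j=4 S=147.3134 intr=0.0000 cont=0.0000 V=0.0000[hold]; j=5 S=207.2974 intr=0.0000 cont=0.0000 V=0.0000[hold]  S*(5)=52.8673
k=4: j=0 S=44.5668 intr=41.9632 cont=40.3617 V=41.9632[EX]; j=1 S=62.7138 intr=23.8162 cont=23.3132 V=23.8162[EX]; j=2 S=88.2500 intr=0.0000 cont=8.2522 V=8.2522[hold]; j=3 S=124.1842 intr=0.0000 cont=1.3307 V=1.3307[hold]; j=4 S=174.7504 intr=0.0000 cont=0.0000 V=0.0000[hold]  S*(4)=62.7138
k=3: j=0 S=52.8673 intr=33.6627 cont=32.0612 V=33.6627[EX]; j=1 S=74.3942 intr=12.1358 cont=15.5490 V=15.5490[hold]; j=2 S=104.6865 intr=0.0000 cont=4.6190 V=4.6190[hold]; j=3 S=147.3134 intr=0.0000 cont=0.6369 V=0.6369[hold]  S*(3)=52.8673
k=2: j=0 S=62.7138 intr=23.8162 cont=23.9311 V=23.9311[hold]; j=1 S=88.2500 intr=0.0000 cont=9.7650 V=9.7650[hold]; j=2 S=124.1842 intr=0.0000 cont=2.5311 V=2.5311[hold]  S*(2)=-
k=1: j=0 S=74.3942 intr=12.1358 cont=16.3646 V=16.3646[hold]; j=1 S=104.6865 intr=0.0000 cont=5.9466 V=5.9466[hold]  S*(1)=-
k=0: j=0 S=88.2500 intr=0.0000 cont=10.8230 V=10.8230[hold]  S*(0)=-

price = 10.8230
boundary = - - - 52.8673 62.7138 52.8673 62.7138 74.3942
tree:
10.8230
16.3646 5.9466
23.9311 9.7650 2.5311
33.6627 15.5490 4.6190 0.6369
41.9632 23.8162 8.2522 1.3307 0.0000
48.9605 33.6627 14.3202 2.7802 0.0000 0.0000
54.8592 41.9632 23.8162 5.8086 0.0000 0.0000 0.0000
59.8317 48.9605 33.6627 12.1358 0.0000 0.0000 0.0000 0.0000
64.0235 54.8592 41.9632 23.8162 0.0000 0.0000 0.0000 0.0000 0.0000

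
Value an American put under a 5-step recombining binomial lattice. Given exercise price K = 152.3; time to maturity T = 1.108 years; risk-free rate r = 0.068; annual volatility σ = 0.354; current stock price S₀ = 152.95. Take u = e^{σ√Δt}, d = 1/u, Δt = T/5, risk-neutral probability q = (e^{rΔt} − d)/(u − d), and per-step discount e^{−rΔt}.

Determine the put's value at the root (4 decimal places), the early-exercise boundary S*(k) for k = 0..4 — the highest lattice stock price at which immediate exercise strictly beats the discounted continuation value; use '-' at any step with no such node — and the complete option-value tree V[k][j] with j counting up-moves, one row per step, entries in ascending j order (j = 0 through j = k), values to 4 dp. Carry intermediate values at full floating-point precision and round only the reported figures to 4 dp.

Δt=0.22160  u=1.18133  d=0.84650  q=0.50378  discount=0.98504
step 5 (expiry): payoffs max(K−S,0) = 85.8205 59.5247 22.8276 0.0000 0.0000 0.0000
step 4: (k=4,j=0): S=78.5345, (K−S)⁺=73.7655, hold=71.4878 ⇒ V=73.7655 exercise | (k=4,j=1): S=109.5986, (K−S)⁺=42.7014, hold=40.4237 ⇒ V=42.7014 exercise | (k=4,j=2): S=152.9500, (K−S)⁺=0.0000, hold=11.1581 ⇒ V=11.1581 continue | (k=4,j=3): S=213.4490, (K−S)⁺=0.0000, hold=0.0000 ⇒ V=0.0000 continue | (k=4,j=4): S=297.8782, (K−S)⁺=0.0000, hold=0.0000 ⇒ V=0.0000 continue  boundary S*=109.5986
step 3: (k=3,j=0): S=92.7753, (K−S)⁺=59.5247, hold=57.2469 ⇒ V=59.5247 exercise | (k=3,j=1): S=129.4724, (K−S)⁺=22.8276, hold=26.4096 ⇒ V=26.4096 continue | (k=3,j=2): S=180.6849, (K−S)⁺=0.0000, hold=5.4541 ⇒ V=5.4541 continue | (k=3,j=3): S=252.1543, (K−S)⁺=0.0000, hold=0.0000 ⇒ V=0.0000 continue  boundary S*=92.7753
step 2: (k=2,j=0): S=109.5986, (K−S)⁺=42.7014, hold=42.2012 ⇒ V=42.7014 exercise | (k=2,j=1): S=152.9500, (K−S)⁺=0.0000, hold=15.6155 ⇒ V=15.6155 continue | (k=2,j=2): S=213.4490, (K−S)⁺=0.0000, hold=2.6659 ⇒ V=2.6659 continue  boundary S*=109.5986
step 1: (k=1,j=0): S=129.4724, (K−S)⁺=22.8276, hold=28.6215 ⇒ V=28.6215 continue | (k=1,j=1): S=180.6849, (K−S)⁺=0.0000, hold=8.9558 ⇒ V=8.9558 continue  boundary S*=-
step 0: (k=0,j=0): S=152.9500, (K−S)⁺=0.0000, hold=18.4344 ⇒ V=18.4344 continue  boundary S*=-

price = 18.4344
boundary = - - 109.5986 92.7753 109.5986
tree:
18.4344
28.6215 8.9558
42.7014 15.6155 2.6659
59.5247 26.4096 5.4541 0.0000
73.7655 42.7014 11.1581 0.0000 0.0000
85.8205 59.5247 22.8276 0.0000 0.0000 0.0000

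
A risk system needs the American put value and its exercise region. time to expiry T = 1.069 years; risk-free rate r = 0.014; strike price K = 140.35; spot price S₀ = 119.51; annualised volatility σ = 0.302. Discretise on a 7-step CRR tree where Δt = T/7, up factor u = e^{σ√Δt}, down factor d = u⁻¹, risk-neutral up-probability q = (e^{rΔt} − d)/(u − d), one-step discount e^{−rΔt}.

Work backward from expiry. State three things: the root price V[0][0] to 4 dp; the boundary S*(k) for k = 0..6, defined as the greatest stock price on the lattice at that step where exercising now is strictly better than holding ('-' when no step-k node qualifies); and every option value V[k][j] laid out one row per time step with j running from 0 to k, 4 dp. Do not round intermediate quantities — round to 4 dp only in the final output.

price = 27.5674
boundary = - - - 83.8766 94.3834 106.2062 119.5100
tree:
27.5674
36.2999 18.2141
46.1575 25.7648 10.1016
56.4734 35.1689 15.6748 4.0988
65.8105 45.9666 23.6085 7.1353 0.8221
74.1082 56.4734 34.1438 12.2812 1.5830 0.0000
81.4822 65.8105 45.9666 20.8400 3.0482 0.0000 0.0000
88.0353 74.1082 56.4734 34.1438 5.8697 0.0000 0.0000 0.0000

Δt=0.15271  u=1.12526  d=0.88868  q=0.47958  discount=0.99786
step 7 (expiry): payoffs max(K−S,0) = 88.0353 74.1082 56.4734 34.1438 5.8697 0.0000 0.0000 0.0000
step 6: (k=6,j=0): S=58.8678, (K−S)⁺=81.4822, hold=81.1824 ⇒ V=81.4822 exercise | (k=6,j=1): S=74.5395, (K−S)⁺=65.8105, hold=65.5107 ⇒ V=65.8105 exercise | (k=6,j=2): S=94.3834, (K−S)⁺=45.9666, hold=45.6669 ⇒ V=45.9666 exercise | (k=6,j=3): S=119.5100, (K−S)⁺=20.8400, hold=20.5403 ⇒ V=20.8400 exercise | (k=6,j=4): S=151.3258, (K−S)⁺=0.0000, hold=3.0482 ⇒ V=3.0482 continue | (k=6,j=5): S=191.6116, (K−S)⁺=0.0000, hold=0.0000 ⇒ V=0.0000 continue | (k=6,j=6): S=242.6222, (K−S)⁺=0.0000, hold=0.0000 ⇒ V=0.0000 continue  boundary S*=119.5100
step 5: (k=5,j=0): S=66.2418, (K−S)⁺=74.1082, hold=73.8084 ⇒ V=74.1082 exercise | (k=5,j=1): S=83.8766, (K−S)⁺=56.4734, hold=56.1736 ⇒ V=56.4734 exercise | (k=5,j=2): S=106.2062, (K−S)⁺=34.1438, hold=33.8441 ⇒ V=34.1438 exercise | (k=5,j=3): S=134.4803, (K−S)⁺=5.8697, hold=12.2812 ⇒ V=12.2812 continue | (k=5,j=4): S=170.2815, (K−S)⁺=0.0000, hold=1.5830 ⇒ V=1.5830 continue | (k=5,j=5): S=215.6136, (K−S)⁺=0.0000, hold=0.0000 ⇒ V=0.0000 continue  boundary S*=106.2062
step 4: (k=4,j=0): S=74.5395, (K−S)⁺=65.8105, hold=65.5107 ⇒ V=65.8105 exercise | (k=4,j=1): S=94.3834, (K−S)⁺=45.9666, hold=45.6669 ⇒ V=45.9666 exercise | (k=4,j=2): S=119.5100, (K−S)⁺=20.8400, hold=23.6085 ⇒ V=23.6085 continue | (k=4,j=3): S=151.3258, (K−S)⁺=0.0000, hold=7.1353 ⇒ V=7.1353 continue | (k=4,j=4): S=191.6116, (K−S)⁺=0.0000, hold=0.8221 ⇒ V=0.8221 continue  boundary S*=94.3834
step 3: (k=3,j=0): S=83.8766, (K−S)⁺=56.4734, hold=56.1736 ⇒ V=56.4734 exercise | (k=3,j=1): S=106.2062, (K−S)⁺=34.1438, hold=35.1689 ⇒ V=35.1689 continue | (k=3,j=2): S=134.4803, (K−S)⁺=5.8697, hold=15.6748 ⇒ V=15.6748 continue | (k=3,j=3): S=170.2815, (K−S)⁺=0.0000, hold=4.0988 ⇒ V=4.0988 continue  boundary S*=83.8766
step 2: (k=2,j=0): S=94.3834, (K−S)⁺=45.9666, hold=46.1575 ⇒ V=46.1575 continue | (k=2,j=1): S=119.5100, (K−S)⁺=20.8400, hold=25.7648 ⇒ V=25.7648 continue | (k=2,j=2): S=151.3258, (K−S)⁺=0.0000, hold=10.1016 ⇒ V=10.1016 continue  boundary S*=-
step 1: (k=1,j=0): S=106.2062, (K−S)⁺=34.1438, hold=36.2999 ⇒ V=36.2999 continue | (k=1,j=1): S=134.4803, (K−S)⁺=5.8697, hold=18.2141 ⇒ V=18.2141 continue  boundary S*=-
step 0: (k=0,j=0): S=119.5100, (K−S)⁺=20.8400, hold=27.5674 ⇒ V=27.5674 continue  boundary S*=-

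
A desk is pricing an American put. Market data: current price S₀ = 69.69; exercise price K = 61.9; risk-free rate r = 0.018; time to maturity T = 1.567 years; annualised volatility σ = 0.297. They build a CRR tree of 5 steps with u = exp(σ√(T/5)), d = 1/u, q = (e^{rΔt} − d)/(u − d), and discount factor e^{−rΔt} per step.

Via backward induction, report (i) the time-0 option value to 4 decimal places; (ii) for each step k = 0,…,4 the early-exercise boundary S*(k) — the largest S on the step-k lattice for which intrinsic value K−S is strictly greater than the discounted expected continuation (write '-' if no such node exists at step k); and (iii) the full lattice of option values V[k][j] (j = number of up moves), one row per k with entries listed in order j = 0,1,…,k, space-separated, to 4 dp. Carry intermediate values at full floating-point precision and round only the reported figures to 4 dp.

price = 5.7275
boundary = - - - 42.3198 49.9750
tree:
5.7275
8.9208 2.2728
13.4898 3.9864 0.4094
19.5802 6.9314 0.7849 0.0000
26.0627 11.9250 1.5048 0.0000 0.0000
31.5523 19.5802 2.8851 0.0000 0.0000 0.0000

Δt=0.31340, u=1.18089, d=0.84682, q=0.47546, disc=e^(-rΔt)=0.99437
k=5 terminal: V=max(K-S,0) → 31.5523 19.5802 2.8851 0.0000 0.0000 0.0000
k=4: j=0 S=35.8373 intr=26.0627 cont=25.7145 V=26.0627[EX]; j=1 S=49.9750 intr=11.9250 cont=11.5768 V=11.9250[EX]; j=2 S=69.6900 intr=0.0000 cont=1.5048 V=1.5048[hold]; j=3 S=97.1825 intr=0.0000 cont=0.0000 V=0.0000[hold]; j=4 S=135.5207 intr=0.0000 cont=0.0000 V=0.0000[hold]  S*(4)=49.9750
k=3: j=0 S=42.3198 intr=19.5802 cont=19.2320 V=19.5802[EX]; j=1 S=59.0149 intr=2.8851 cont=6.9314 V=6.9314[hold]; j=2 S=82.2961 intr=0.0000 cont=0.7849 V=0.7849[hold]; j=3 S=114.7617 intr=0.0000 cont=0.0000 V=0.0000[hold]  S*(3)=42.3198
k=2: j=0 S=49.9750 intr=11.9250 cont=13.4898 V=13.4898[hold]; j=1 S=69.6900 intr=0.0000 cont=3.9864 V=3.9864[hold]; j=2 S=97.1825 intr=0.0000 cont=0.4094 V=0.4094[hold]  S*(2)=-
k=1: j=0 S=59.0149 intr=2.8851 cont=8.9208 V=8.9208[hold]; j=1 S=82.2961 intr=0.0000 cont=2.2728 V=2.2728[hold]  S*(1)=-
k=0: j=0 S=69.6900 intr=0.0000 cont=5.7275 V=5.7275[hold]  S*(0)=-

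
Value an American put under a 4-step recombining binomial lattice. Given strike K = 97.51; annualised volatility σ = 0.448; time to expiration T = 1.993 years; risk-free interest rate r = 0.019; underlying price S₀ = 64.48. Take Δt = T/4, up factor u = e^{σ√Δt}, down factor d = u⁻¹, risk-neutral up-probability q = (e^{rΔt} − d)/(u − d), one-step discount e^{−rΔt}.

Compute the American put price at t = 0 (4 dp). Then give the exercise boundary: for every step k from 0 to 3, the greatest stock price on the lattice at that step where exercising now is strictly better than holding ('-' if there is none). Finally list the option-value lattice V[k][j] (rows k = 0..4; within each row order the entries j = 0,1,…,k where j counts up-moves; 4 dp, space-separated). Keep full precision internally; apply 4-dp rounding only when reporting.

Δt=0.49825, u=1.37194, d=0.72889, q=0.43639, disc=e^(-rΔt)=0.99058
k=4 terminal: V=max(K-S,0) → 79.3097 63.2528 33.0300 0.0000 0.0000
k=3: j=0 S=24.9698 intr=72.5402 cont=71.6214 V=72.5402[EX]; j=1 S=46.9990 intr=50.5110 cont=49.5923 V=50.5110[EX]; j=2 S=88.4630 intr=9.0470 cont=18.4407 V=18.4407[hold]; j=3 S=166.5078 intr=0.0000 cont=0.0000 V=0.0000[hold]  S*(3)=46.9990
k=2: j=0 S=34.2572 intr=63.2528 cont=62.3340 V=63.2528[EX]; j=1 S=64.4800 intr=33.0300 cont=36.1719 V=36.1719[hold]; j=2 S=121.3663 intr=0.0000 cont=10.2955 V=10.2955[hold]  S*(2)=34.2572
k=1: j=0 S=46.9990 intr=50.5110 cont=50.9504 V=50.9504[hold]; j=1 S=88.4630 intr=9.0470 cont=24.6454 V=24.6454[hold]  S*(1)=-
k=0: j=0 S=64.4800 intr=33.0300 cont=39.0994 V=39.0994[hold]  S*(0)=-

price = 39.0994
boundary = - - 34.2572 46.9990
tree:
39.0994
50.9504 24.6454
63.2528 36.1719 10.2955
72.5402 50.5110 18.4407 0.0000
79.3097 63.2528 33.0300 0.0000 0.0000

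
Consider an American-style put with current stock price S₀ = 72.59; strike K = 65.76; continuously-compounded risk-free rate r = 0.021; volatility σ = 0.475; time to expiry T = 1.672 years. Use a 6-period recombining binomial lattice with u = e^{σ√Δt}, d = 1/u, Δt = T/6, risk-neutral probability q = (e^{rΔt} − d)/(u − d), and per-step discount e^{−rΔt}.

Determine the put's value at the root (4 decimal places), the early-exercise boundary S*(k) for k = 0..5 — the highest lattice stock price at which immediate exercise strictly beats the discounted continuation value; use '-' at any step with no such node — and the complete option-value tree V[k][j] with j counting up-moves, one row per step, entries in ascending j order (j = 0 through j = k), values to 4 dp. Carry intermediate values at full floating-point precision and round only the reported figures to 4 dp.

price = 12.4965
boundary = - - - 34.2123 26.6247 34.2123
tree:
12.4965
17.6539 6.3365
24.1058 9.9740 1.9595
31.5477 15.2964 3.5786 0.0000
39.1353 22.6049 6.5355 0.0000 0.0000
45.0402 31.5477 11.9357 0.0000 0.0000 0.0000
49.6354 39.1353 21.7977 0.0000 0.0000 0.0000 0.0000

Δt=0.27867  u=1.28499  d=0.77822  q=0.44922  discount=0.99417
step 6 (expiry): payoffs max(K−S,0) = 49.6354 39.1353 21.7977 0.0000 0.0000 0.0000 0.0000
step 5: (k=5,j=0): S=20.7198, (K−S)⁺=45.0402, hold=44.6565 ⇒ V=45.0402 exercise | (k=5,j=1): S=34.2123, (K−S)⁺=31.5477, hold=31.1640 ⇒ V=31.5477 exercise | (k=5,j=2): S=56.4909, (K−S)⁺=9.2691, hold=11.9357 ⇒ V=11.9357 continue | (k=5,j=3): S=93.2771, (K−S)⁺=0.0000, hold=0.0000 ⇒ V=0.0000 continue | (k=5,j=4): S=154.0179, (K−S)⁺=0.0000, hold=0.0000 ⇒ V=0.0000 continue | (k=5,j=5): S=254.3124, (K−S)⁺=0.0000, hold=0.0000 ⇒ V=0.0000 continue  boundary S*=34.2123
step 4: (k=4,j=0): S=26.6247, (K−S)⁺=39.1353, hold=38.7516 ⇒ V=39.1353 exercise | (k=4,j=1): S=43.9623, (K−S)⁺=21.7977, hold=22.6049 ⇒ V=22.6049 continue | (k=4,j=2): S=72.5900, (K−S)⁺=0.0000, hold=6.5355 ⇒ V=6.5355 continue | (k=4,j=3): S=119.8597, (K−S)⁺=0.0000, hold=0.0000 ⇒ V=0.0000 continue | (k=4,j=4): S=197.9107, (K−S)⁺=0.0000, hold=0.0000 ⇒ V=0.0000 continue  boundary S*=26.6247
step 3: (k=3,j=0): S=34.2123, (K−S)⁺=31.5477, hold=31.5245 ⇒ V=31.5477 exercise | (k=3,j=1): S=56.4909, (K−S)⁺=9.2691, hold=15.2964 ⇒ V=15.2964 continue | (k=3,j=2): S=93.2771, (K−S)⁺=0.0000, hold=3.5786 ⇒ V=3.5786 continue | (k=3,j=3): S=154.0179, (K−S)⁺=0.0000, hold=0.0000 ⇒ V=0.0000 continue  boundary S*=34.2123
step 2: (k=2,j=0): S=43.9623, (K−S)⁺=21.7977, hold=24.1058 ⇒ V=24.1058 continue | (k=2,j=1): S=72.5900, (K−S)⁺=0.0000, hold=9.9740 ⇒ V=9.9740 continue | (k=2,j=2): S=119.8597, (K−S)⁺=0.0000, hold=1.9595 ⇒ V=1.9595 continue  boundary S*=-
step 1: (k=1,j=0): S=56.4909, (K−S)⁺=9.2691, hold=17.6539 ⇒ V=17.6539 continue | (k=1,j=1): S=93.2771, (K−S)⁺=0.0000, hold=6.3365 ⇒ V=6.3365 continue  boundary S*=-
step 0: (k=0,j=0): S=72.5900, (K−S)⁺=0.0000, hold=12.4965 ⇒ V=12.4965 continue  boundary S*=-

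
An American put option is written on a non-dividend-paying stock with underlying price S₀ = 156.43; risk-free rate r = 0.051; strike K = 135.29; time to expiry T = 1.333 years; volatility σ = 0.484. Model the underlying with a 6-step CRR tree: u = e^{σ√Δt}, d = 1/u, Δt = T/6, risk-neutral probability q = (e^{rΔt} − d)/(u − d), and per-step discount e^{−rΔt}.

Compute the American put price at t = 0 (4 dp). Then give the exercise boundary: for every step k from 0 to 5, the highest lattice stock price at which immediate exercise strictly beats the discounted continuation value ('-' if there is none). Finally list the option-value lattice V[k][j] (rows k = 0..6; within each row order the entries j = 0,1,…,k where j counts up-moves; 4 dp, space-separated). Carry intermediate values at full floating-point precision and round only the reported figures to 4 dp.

price = 19.5370
boundary = - - - 78.9027 62.8081 78.9027
tree:
19.5370
28.8340 9.4431
41.1665 15.5156 2.7694
56.3873 24.8646 5.2647 0.0000
72.4819 38.4649 10.0082 0.0000 0.0000
85.2935 56.3873 19.0259 0.0000 0.0000 0.0000
95.4918 72.4819 36.1685 0.0000 0.0000 0.0000 0.0000

Δt=0.22217, u=1.25625, d=0.79602, q=0.46797, disc=e^(-rΔt)=0.98873
k=6 terminal: V=max(K-S,0) → 95.4918 72.4819 36.1685 0.0000 0.0000 0.0000 0.0000
k=5: j=0 S=49.9965 intr=85.2935 cont=83.7693 V=85.2935[EX]; j=1 S=78.9027 intr=56.3873 cont=54.8631 V=56.3873[EX]; j=2 S=124.5214 intr=10.7686 cont=19.0259 V=19.0259[hold]; j=3 S=196.5152 intr=0.0000 cont=0.0000 V=0.0000[hold]; j=4 S=310.1334 intr=0.0000 cont=0.0000 V=0.0000[hold]; j=5 S=489.4415 intr=0.0000 cont=0.0000 V=0.0000[hold]  S*(5)=78.9027
k=4: j=0 S=62.8081 intr=72.4819 cont=70.9577 V=72.4819[EX]; j=1 S=99.1215 intr=36.1685 cont=38.4649 V=38.4649[hold]; j=2 S=156.4300 intr=0.0000 cont=10.0082 V=10.0082[hold]; j=3 S=246.8723 intr=0.0000 cont=0.0000 V=0.0000[hold]; j=4 S=389.6051 intr=0.0000 cont=0.0000 V=0.0000[hold]  S*(4)=62.8081
k=3: j=0 S=78.9027 intr=56.3873 cont=55.9256 V=56.3873[EX]; j=1 S=124.5214 intr=10.7686 cont=24.8646 V=24.8646[hold]; j=2 S=196.5152 intr=0.0000 cont=5.2647 V=5.2647[hold]; j=3 S=310.1334 intr=0.0000 cont=0.0000 V=0.0000[hold]  S*(3)=78.9027
k=2: j=0 S=99.1215 intr=36.1685 cont=41.1665 V=41.1665[hold]; j=1 S=156.4300 intr=0.0000 cont=15.5156 V=15.5156[hold]; j=2 S=246.8723 intr=0.0000 cont=2.7694 V=2.7694[hold]  S*(2)=-
k=1: j=0 S=124.5214 intr=10.7686 cont=28.8340 V=28.8340[hold]; j=1 S=196.5152 intr=0.0000 cont=9.4431 V=9.4431[hold]  S*(1)=-
k=0: j=0 S=156.4300 intr=0.0000 cont=19.5370 V=19.5370[hold]  S*(0)=-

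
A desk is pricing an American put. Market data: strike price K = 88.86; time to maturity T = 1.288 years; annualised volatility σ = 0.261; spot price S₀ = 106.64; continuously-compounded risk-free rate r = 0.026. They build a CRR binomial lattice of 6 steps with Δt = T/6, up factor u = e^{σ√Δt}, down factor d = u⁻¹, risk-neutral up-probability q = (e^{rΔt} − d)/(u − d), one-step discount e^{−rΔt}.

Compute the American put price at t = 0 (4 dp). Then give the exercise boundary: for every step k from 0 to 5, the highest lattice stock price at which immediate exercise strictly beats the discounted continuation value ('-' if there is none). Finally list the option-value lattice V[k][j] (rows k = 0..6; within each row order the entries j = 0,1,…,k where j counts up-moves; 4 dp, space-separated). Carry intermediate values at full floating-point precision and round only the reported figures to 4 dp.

params: Δt=0.21467 u=1.12854 d=0.88610 q=0.49289 e^(-rΔt)=0.99443
t_6 payoffs: 37.2406 23.1171 5.1294 0.0000 0.0000 0.0000 0.0000
t_5: node(5,0) S=58.2547 payoff=30.6053 vs cont=30.1108 → 30.6053 [stop]  node(5,1) S=74.1936 payoff=14.6664 vs cont=14.1718 → 14.6664 [stop]  node(5,2) S=94.4936 payoff=0.0000 vs cont=2.5867 → 2.5867 [wait]  node(5,3) S=120.3478 payoff=0.0000 vs cont=0.0000 → 0.0000 [wait]  node(5,4) S=153.2759 payoff=0.0000 vs cont=0.0000 → 0.0000 [wait]  node(5,5) S=195.2133 payoff=0.0000 vs cont=0.0000 → 0.0000 [wait]  ⇒ S*(5)=74.1936
t_4: node(4,0) S=65.7429 payoff=23.1171 vs cont=22.6226 → 23.1171 [stop]  node(4,1) S=83.7306 payoff=5.1294 vs cont=8.6639 → 8.6639 [wait]  node(4,2) S=106.6400 payoff=0.0000 vs cont=1.3044 → 1.3044 [wait]  node(4,3) S=135.8175 payoff=0.0000 vs cont=0.0000 → 0.0000 [wait]  node(4,4) S=172.9783 payoff=0.0000 vs cont=0.0000 → 0.0000 [wait]  ⇒ S*(4)=65.7429
t_3: node(3,0) S=74.1936 payoff=14.6664 vs cont=15.9043 → 15.9043 [wait]  node(3,1) S=94.4936 payoff=0.0000 vs cont=5.0085 → 5.0085 [wait]  node(3,2) S=120.3478 payoff=0.0000 vs cont=0.6578 → 0.6578 [wait]  node(3,3) S=153.2759 payoff=0.0000 vs cont=0.0000 → 0.0000 [wait]  ⇒ S*(3)=-
t_2: node(2,0) S=83.7306 payoff=5.1294 vs cont=10.4752 → 10.4752 [wait]  node(2,1) S=106.6400 payoff=0.0000 vs cont=2.8481 → 2.8481 [wait]  node(2,2) S=135.8175 payoff=0.0000 vs cont=0.3317 → 0.3317 [wait]  ⇒ S*(2)=-
t_1: node(1,0) S=94.4936 payoff=0.0000 vs cont=6.6785 → 6.6785 [wait]  node(1,1) S=120.3478 payoff=0.0000 vs cont=1.5989 → 1.5989 [wait]  ⇒ S*(1)=-
t_0: node(0,0) S=106.6400 payoff=0.0000 vs cont=4.1516 → 4.1516 [wait]  ⇒ S*(0)=-

price = 4.1516
boundary = - - - - 65.7429 74.1936
tree:
4.1516
6.6785 1.5989
10.4752 2.8481 0.3317
15.9043 5.0085 0.6578 0.0000
23.1171 8.6639 1.3044 0.0000 0.0000
30.6053 14.6664 2.5867 0.0000 0.0000 0.0000
37.2406 23.1171 5.1294 0.0000 0.0000 0.0000 0.0000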